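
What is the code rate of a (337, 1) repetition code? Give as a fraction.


Rate = k/n = 1/337

1/337


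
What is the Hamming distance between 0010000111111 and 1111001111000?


Count differing positions: ^ ^ . ^ . . ^ . . . ^ ^ ^ = 7 differences

7


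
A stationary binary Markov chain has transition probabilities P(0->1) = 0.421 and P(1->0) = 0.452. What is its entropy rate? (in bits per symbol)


Stationary distribution: pi_0 = p10/(p01+p10) = 0.5178, pi_1 = 0.4822. Entropy rate H' = pi_0*H(p01) + pi_1*H(p10) = 0.5178*0.9819 + 0.4822*0.9933 = 0.9874

0.9874 bits/symbol


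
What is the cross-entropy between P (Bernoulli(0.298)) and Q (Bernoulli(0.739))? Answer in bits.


H(P,Q) = -p*log2(q) - (1-p)*log2(1-q). -0.298*log2(0.739) = 0.130033; -0.702*log2(0.261) = 1.360391. H(P,Q) = 0.130033 + 1.360391 = 1.4904

1.4904 bits


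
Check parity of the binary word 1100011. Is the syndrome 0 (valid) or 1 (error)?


Syndrome = XOR of all bits = 1 XOR 1 XOR 0 XOR 0 XOR 0 XOR 1 XOR 1 = 0

0


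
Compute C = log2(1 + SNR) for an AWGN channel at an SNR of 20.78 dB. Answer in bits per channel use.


SNR_linear = 10^(20.78/10) = 119.6741; C = log2(1 + SNR_linear) = log2(1 + 119.6741) = 6.915

6.915 bits/channel use


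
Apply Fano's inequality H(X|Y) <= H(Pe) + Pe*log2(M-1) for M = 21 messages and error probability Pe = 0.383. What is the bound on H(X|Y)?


H(Pe) = -Pe*log2(Pe) - (1-Pe)*log2(1-Pe) = -0.383*log2(0.383) - 0.617*log2(0.617) = 0.530296 + 0.429838 = 0.9601. Pe*log2(M-1) = 0.383*log2(20) = 1.655298. Bound = H(Pe) + Pe*log2(M-1) = 0.530296 + 0.429838 + 1.655298 = 2.6154

2.6154 bits


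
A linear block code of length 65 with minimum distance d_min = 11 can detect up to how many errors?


Detection capability = d_min - 1 = 11 - 1 = 10

10 errors


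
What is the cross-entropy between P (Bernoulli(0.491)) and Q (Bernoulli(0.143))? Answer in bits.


H(P,Q) = -p*log2(q) - (1-p)*log2(1-q). -0.491*log2(0.143) = 1.377703; -0.509*log2(0.857) = 0.113320. H(P,Q) = 1.377703 + 0.113320 = 1.491

1.491 bits


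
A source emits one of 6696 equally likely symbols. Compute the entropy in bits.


H = log2(n) = log2(6696) = 12.7091

12.7091 bits


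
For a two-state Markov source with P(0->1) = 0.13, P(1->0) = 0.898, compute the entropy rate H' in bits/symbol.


Stationary distribution: pi_0 = p10/(p01+p10) = 0.8735, pi_1 = 0.1265. Entropy rate H' = pi_0*H(p01) + pi_1*H(p10) = 0.8735*0.5574 + 0.1265*0.4753 = 0.5471

0.5471 bits/symbol


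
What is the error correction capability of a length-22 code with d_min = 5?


Correction capability = floor((d-1)/2) = floor((5-1)/2) = 2

2 errors


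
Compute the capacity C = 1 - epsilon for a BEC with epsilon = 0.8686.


C = 1 - epsilon = 1 - 0.8686 = 0.1314

0.1314 bits


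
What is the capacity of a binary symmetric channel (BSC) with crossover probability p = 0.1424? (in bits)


H(p) = -p*log2(p) - (1-p)*log2(1-p) = -0.1424*log2(0.1424) - 0.8576*log2(0.8576) = 0.400426 + 0.190064 = 0.5905. C = 1 - H(p) = 1 - 0.5905 = 0.4095

0.4095 bits


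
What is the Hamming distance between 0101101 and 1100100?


Count differing positions: ^ . . ^ . . ^ = 3 differences

3


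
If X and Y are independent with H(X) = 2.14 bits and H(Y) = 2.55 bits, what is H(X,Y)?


For independent variables, H(X,Y) = H(X) + H(Y) = 2.14 + 2.55 = 4.69

4.69 bits


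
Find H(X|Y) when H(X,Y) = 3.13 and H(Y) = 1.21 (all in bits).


H(X|Y) = H(X,Y) - H(Y) = 3.13 - 1.21 = 1.92

1.92 bits


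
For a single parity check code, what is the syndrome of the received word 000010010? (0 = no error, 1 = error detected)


Syndrome = XOR of all bits = 0 XOR 0 XOR 0 XOR 0 XOR 1 XOR 0 XOR 0 XOR 1 XOR 0 = 0

0


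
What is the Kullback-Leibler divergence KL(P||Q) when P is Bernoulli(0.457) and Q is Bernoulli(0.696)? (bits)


KL = p*log2(p/q) + (1-p)*log2((1-p)/(1-q)) = 0.457*log2(0.457/0.696) + 0.543*log2(0.543/0.304) = 0.1771

0.1771 bits


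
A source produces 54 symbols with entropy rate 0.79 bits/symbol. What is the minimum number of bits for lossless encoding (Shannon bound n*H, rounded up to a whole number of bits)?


Minimum bits >= n * H = 54 * 0.79 = 42.66, rounded up to a whole number of bits = 43

43 bits


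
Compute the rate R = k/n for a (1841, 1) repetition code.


Rate = k/n = 1/1841

1/1841


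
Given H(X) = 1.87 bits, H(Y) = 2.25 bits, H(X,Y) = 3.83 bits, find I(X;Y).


I(X;Y) = H(X) + H(Y) - H(X,Y) = 1.87 + 2.25 - 3.83 = 0.29

0.29 bits


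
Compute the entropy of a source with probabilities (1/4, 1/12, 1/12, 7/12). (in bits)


H = -sum(p_i * log2(p_i)). Terms: -(1/4)*log2(1/4) = 0.500000; -(1/12)*log2(1/12) = 0.298747; -(1/12)*log2(1/12) = 0.298747; -(7/12)*log2(7/12) = 0.453604. H = 0.500000 + 0.298747 + 0.298747 + 0.453604 = 1.5511

1.5511 bits


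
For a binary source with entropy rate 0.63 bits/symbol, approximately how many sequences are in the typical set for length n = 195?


log2|A_typical| = nH = 195 * 0.63 = 122.85, so |A_typical| ~ 2^122.85 = 9.584e+36

9.584e+36


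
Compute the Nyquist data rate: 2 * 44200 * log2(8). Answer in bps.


Rate = 2 * B * log2(M) = 2 * 44200 * 3.0 = 265200.0

265200.0 bps


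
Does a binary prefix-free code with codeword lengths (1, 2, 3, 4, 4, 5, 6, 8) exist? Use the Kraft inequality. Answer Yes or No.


Kraft sum = sum(2^(-l_i)) = 1.0508, need <= 1. Result: violated (a binary prefix-free code with these lengths cannot exist)

No


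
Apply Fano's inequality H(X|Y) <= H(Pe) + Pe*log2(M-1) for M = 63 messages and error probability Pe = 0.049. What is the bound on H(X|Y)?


H(Pe) = -Pe*log2(Pe) - (1-Pe)*log2(1-Pe) = -0.049*log2(0.049) - 0.951*log2(0.951) = 0.213203 + 0.068931 = 0.2821. Pe*log2(M-1) = 0.049*log2(62) = 0.291756. Bound = H(Pe) + Pe*log2(M-1) = 0.213203 + 0.068931 + 0.291756 = 0.5739

0.5739 bits


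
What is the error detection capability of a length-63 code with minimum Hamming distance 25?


Detection capability = d_min - 1 = 25 - 1 = 24

24 errors


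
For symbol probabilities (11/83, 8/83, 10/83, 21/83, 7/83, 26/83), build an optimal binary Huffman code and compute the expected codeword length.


Huffman construction (repeatedly merge the two least-probable nodes; each merge adds 1 bit to every symbol beneath it): 7/83 + 8/83 = 15/83; 10/83 + 11/83 = 21/83; 15/83 + 21/83 = 36/83; 21/83 + 26/83 = 47/83; 36/83 + 47/83 = 1. Resulting codeword lengths (in the order the probabilities were given): (3, 3, 3, 2, 3, 2). L_avg = sum(p_i * l_i) = 11/83*3 + 8/83*3 + 10/83*3 + 21/83*2 + 7/83*3 + 26/83*2 = 202/83 = 2.4337

2.4337 bits


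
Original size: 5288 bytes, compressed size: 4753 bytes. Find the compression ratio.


Ratio = original / compressed = 5288 / 4753 = 1.1126

1.1126


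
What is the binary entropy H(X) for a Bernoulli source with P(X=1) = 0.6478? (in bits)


H = -p*log2(p) - (1-p)*log2(1-p). -0.6478*log2(0.6478) = 0.405769; -0.3522*log2(0.3522) = 0.530249. H = 0.405769 + 0.530249 = 0.936

0.936 bits


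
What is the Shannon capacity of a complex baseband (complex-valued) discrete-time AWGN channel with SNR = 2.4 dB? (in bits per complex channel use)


SNR_linear = 10^(2.4/10) = 1.7378; C = log2(1 + SNR_linear) = log2(1 + 1.7378) = 1.453

1.453 bits/channel use


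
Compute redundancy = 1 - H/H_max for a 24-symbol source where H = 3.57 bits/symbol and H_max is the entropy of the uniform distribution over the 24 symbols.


H_max = log2(K) = log2(24) = 4.585 bits/symbol. Redundancy = 1 - H/H_max = 1 - 3.57/4.585 = 1 - 0.7786 = 0.2214

0.2214


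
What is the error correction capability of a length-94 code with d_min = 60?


Correction capability = floor((d-1)/2) = floor((60-1)/2) = 29

29 errors


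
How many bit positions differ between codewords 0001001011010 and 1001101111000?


Count differing positions: ^ . . . ^ . . ^ . . . ^ . = 4 differences

4


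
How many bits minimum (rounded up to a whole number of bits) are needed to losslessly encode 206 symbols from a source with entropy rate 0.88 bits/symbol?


Minimum bits >= n * H = 206 * 0.88 = 181.28, rounded up to a whole number of bits = 182

182 bits


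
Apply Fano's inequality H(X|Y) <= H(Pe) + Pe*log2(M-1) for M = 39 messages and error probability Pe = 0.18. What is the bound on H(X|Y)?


H(Pe) = -Pe*log2(Pe) - (1-Pe)*log2(1-Pe) = -0.18*log2(0.18) - 0.82*log2(0.82) = 0.445308 + 0.234769 = 0.6801. Pe*log2(M-1) = 0.18*log2(38) = 0.944627. Bound = H(Pe) + Pe*log2(M-1) = 0.445308 + 0.234769 + 0.944627 = 1.6247

1.6247 bits


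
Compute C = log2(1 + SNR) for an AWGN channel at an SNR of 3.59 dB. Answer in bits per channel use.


SNR_linear = 10^(3.59/10) = 2.2856; C = log2(1 + SNR_linear) = log2(1 + 2.2856) = 1.7162

1.7162 bits/channel use


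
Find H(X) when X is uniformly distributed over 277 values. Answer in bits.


H = log2(n) = log2(277) = 8.1137

8.1137 bits


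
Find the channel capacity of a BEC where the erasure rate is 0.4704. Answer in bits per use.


C = 1 - epsilon = 1 - 0.4704 = 0.5296

0.5296 bits


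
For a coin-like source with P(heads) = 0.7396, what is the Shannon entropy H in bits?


H = -p*log2(p) - (1-p)*log2(1-p). -0.7396*log2(0.7396) = 0.321861; -0.2604*log2(0.2604) = 0.505488. H = 0.321861 + 0.505488 = 0.8273

0.8273 bits


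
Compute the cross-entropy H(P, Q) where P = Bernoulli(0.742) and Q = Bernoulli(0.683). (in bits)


H(P,Q) = -p*log2(q) - (1-p)*log2(1-q). -0.742*log2(0.683) = 0.408132; -0.258*log2(0.317) = 0.427621. H(P,Q) = 0.408132 + 0.427621 = 0.8358

0.8358 bits


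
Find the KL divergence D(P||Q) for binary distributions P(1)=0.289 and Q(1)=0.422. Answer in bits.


KL = p*log2(p/q) + (1-p)*log2((1-p)/(1-q)) = 0.289*log2(0.289/0.422) + 0.711*log2(0.711/0.578) = 0.0546

0.0546 bits


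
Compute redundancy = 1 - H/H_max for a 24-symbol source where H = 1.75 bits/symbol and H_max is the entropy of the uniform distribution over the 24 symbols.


H_max = log2(K) = log2(24) = 4.585 bits/symbol. Redundancy = 1 - H/H_max = 1 - 1.75/4.585 = 1 - 0.3817 = 0.6183

0.6183


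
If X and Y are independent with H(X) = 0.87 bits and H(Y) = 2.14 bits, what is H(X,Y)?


For independent variables, H(X,Y) = H(X) + H(Y) = 0.87 + 2.14 = 3.01

3.01 bits


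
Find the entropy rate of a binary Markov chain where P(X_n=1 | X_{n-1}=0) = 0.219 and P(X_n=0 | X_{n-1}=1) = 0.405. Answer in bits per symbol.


Stationary distribution: pi_0 = p10/(p01+p10) = 0.649, pi_1 = 0.351. Entropy rate H' = pi_0*H(p01) + pi_1*H(p10) = 0.649*0.7583 + 0.351*0.9738 = 0.834

0.834 bits/symbol


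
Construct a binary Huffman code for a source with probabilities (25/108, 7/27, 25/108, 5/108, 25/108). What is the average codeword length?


Huffman construction (repeatedly merge the two least-probable nodes; each merge adds 1 bit to every symbol beneath it): 5/108 + 25/108 = 5/18; 25/108 + 25/108 = 25/54; 7/27 + 5/18 = 29/54; 25/54 + 29/54 = 1. Resulting codeword lengths (in the order the probabilities were given): (3, 2, 2, 3, 2). L_avg = sum(p_i * l_i) = 25/108*3 + 7/27*2 + 25/108*2 + 5/108*3 + 25/108*2 = 41/18 = 2.2778

2.2778 bits


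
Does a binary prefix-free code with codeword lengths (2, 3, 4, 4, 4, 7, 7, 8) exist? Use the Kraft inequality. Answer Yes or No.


Kraft sum = sum(2^(-l_i)) = 0.582, need <= 1. Result: satisfied (a binary prefix-free code with these lengths exists)

Yes


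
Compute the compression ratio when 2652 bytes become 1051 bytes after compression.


Ratio = original / compressed = 2652 / 1051 = 2.5233

2.5233


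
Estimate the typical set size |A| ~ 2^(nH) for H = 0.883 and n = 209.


log2|A_typical| = nH = 209 * 0.883 = 184.547, so |A_typical| ~ 2^184.547 = 3.582e+55

3.582e+55


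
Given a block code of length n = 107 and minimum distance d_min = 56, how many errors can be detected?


Detection capability = d_min - 1 = 56 - 1 = 55

55 errors


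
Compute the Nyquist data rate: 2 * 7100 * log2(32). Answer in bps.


Rate = 2 * B * log2(M) = 2 * 7100 * 5.0 = 71000.0

71000.0 bps


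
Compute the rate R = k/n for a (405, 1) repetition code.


Rate = k/n = 1/405

1/405


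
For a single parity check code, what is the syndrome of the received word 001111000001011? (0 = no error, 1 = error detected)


Syndrome = XOR of all bits = 0 XOR 0 XOR 1 XOR 1 XOR 1 XOR 1 XOR 0 XOR 0 XOR 0 XOR 0 XOR 0 XOR 1 XOR 0 XOR 1 XOR 1 = 1

1


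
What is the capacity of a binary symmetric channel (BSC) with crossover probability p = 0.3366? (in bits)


H(p) = -p*log2(p) - (1-p)*log2(1-p) = -0.3366*log2(0.3366) - 0.6634*log2(0.6634) = 0.528763 + 0.392765 = 0.9215. C = 1 - H(p) = 1 - 0.9215 = 0.0785

0.0785 bits


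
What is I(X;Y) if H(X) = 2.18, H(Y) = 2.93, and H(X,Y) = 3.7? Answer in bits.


I(X;Y) = H(X) + H(Y) - H(X,Y) = 2.18 + 2.93 - 3.7 = 1.41

1.41 bits


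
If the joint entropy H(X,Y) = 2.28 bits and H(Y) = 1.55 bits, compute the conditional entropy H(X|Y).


H(X|Y) = H(X,Y) - H(Y) = 2.28 - 1.55 = 0.73

0.73 bits


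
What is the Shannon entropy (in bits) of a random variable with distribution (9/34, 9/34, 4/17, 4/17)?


H = -sum(p_i * log2(p_i)). Terms: -(9/34)*log2(9/34) = 0.507584; -(9/34)*log2(9/34) = 0.507584; -(4/17)*log2(4/17) = 0.491168; -(4/17)*log2(4/17) = 0.491168. H = 0.507584 + 0.507584 + 0.491168 + 0.491168 = 1.9975

1.9975 bits


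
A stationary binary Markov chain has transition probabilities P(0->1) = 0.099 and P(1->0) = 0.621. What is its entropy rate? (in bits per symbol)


Stationary distribution: pi_0 = p10/(p01+p10) = 0.8625, pi_1 = 0.1375. Entropy rate H' = pi_0*H(p01) + pi_1*H(p10) = 0.8625*0.4658 + 0.1375*0.9573 = 0.5334

0.5334 bits/symbol


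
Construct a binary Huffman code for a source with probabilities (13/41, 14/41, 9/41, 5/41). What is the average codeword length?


Huffman construction (repeatedly merge the two least-probable nodes; each merge adds 1 bit to every symbol beneath it): 5/41 + 9/41 = 14/41; 13/41 + 14/41 = 27/41; 14/41 + 27/41 = 1. Resulting codeword lengths (in the order the probabilities were given): (2, 2, 2, 2). L_avg = sum(p_i * l_i) = 13/41*2 + 14/41*2 + 9/41*2 + 5/41*2 = 2

2.0 bits


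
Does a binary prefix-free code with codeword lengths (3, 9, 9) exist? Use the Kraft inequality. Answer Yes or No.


Kraft sum = sum(2^(-l_i)) = 0.1289, need <= 1. Result: satisfied (a binary prefix-free code with these lengths exists)

Yes


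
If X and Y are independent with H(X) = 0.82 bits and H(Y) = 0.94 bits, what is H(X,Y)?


For independent variables, H(X,Y) = H(X) + H(Y) = 0.82 + 0.94 = 1.76

1.76 bits


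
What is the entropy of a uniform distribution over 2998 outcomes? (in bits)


H = log2(n) = log2(2998) = 11.5498

11.5498 bits


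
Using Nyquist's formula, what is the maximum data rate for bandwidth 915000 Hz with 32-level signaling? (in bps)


Rate = 2 * B * log2(M) = 2 * 915000 * 5.0 = 9150000.0

9150000.0 bps


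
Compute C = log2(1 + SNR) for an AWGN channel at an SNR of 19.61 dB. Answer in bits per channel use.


SNR_linear = 10^(19.61/10) = 91.4113; C = log2(1 + SNR_linear) = log2(1 + 91.4113) = 6.53

6.53 bits/channel use


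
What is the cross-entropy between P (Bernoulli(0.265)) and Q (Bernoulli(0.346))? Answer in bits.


H(P,Q) = -p*log2(q) - (1-p)*log2(1-q). -0.265*log2(0.346) = 0.405756; -0.735*log2(0.654) = 0.450289. H(P,Q) = 0.405756 + 0.450289 = 0.856

0.856 bits


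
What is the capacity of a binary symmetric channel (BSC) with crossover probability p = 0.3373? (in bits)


H(p) = -p*log2(p) - (1-p)*log2(1-p) = -0.3373*log2(0.3373) - 0.6627*log2(0.6627) = 0.528851 + 0.393360 = 0.9222. C = 1 - H(p) = 1 - 0.9222 = 0.0778

0.0778 bits


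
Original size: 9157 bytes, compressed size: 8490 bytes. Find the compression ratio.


Ratio = original / compressed = 9157 / 8490 = 1.0786

1.0786


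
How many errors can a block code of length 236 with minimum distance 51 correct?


Correction capability = floor((d-1)/2) = floor((51-1)/2) = 25

25 errors


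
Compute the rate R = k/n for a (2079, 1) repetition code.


Rate = k/n = 1/2079

1/2079


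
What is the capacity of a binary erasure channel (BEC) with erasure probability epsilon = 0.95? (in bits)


C = 1 - epsilon = 1 - 0.95 = 0.05

0.05 bits


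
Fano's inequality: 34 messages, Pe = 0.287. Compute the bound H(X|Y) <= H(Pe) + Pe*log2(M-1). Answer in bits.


H(Pe) = -Pe*log2(Pe) - (1-Pe)*log2(1-Pe) = -0.287*log2(0.287) - 0.713*log2(0.713) = 0.516852 + 0.347963 = 0.8648. Pe*log2(M-1) = 0.287*log2(33) = 1.447741. Bound = H(Pe) + Pe*log2(M-1) = 0.516852 + 0.347963 + 1.447741 = 2.3126

2.3126 bits


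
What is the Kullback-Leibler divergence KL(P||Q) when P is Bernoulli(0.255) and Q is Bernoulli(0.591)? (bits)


KL = p*log2(p/q) + (1-p)*log2((1-p)/(1-q)) = 0.255*log2(0.255/0.591) + 0.745*log2(0.745/0.409) = 0.3353

0.3353 bits


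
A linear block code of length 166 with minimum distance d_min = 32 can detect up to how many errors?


Detection capability = d_min - 1 = 32 - 1 = 31

31 errors


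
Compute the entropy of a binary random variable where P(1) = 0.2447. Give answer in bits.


H = -p*log2(p) - (1-p)*log2(1-p). -0.2447*log2(0.2447) = 0.496965; -0.7553*log2(0.7553) = 0.305805. H = 0.496965 + 0.305805 = 0.8028

0.8028 bits


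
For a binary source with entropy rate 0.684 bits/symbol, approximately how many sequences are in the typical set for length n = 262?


log2|A_typical| = nH = 262 * 0.684 = 179.208, so |A_typical| ~ 2^179.208 = 8.851e+53

8.851e+53


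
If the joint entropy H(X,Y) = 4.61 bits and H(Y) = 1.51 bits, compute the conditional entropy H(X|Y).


H(X|Y) = H(X,Y) - H(Y) = 4.61 - 1.51 = 3.1

3.1 bits


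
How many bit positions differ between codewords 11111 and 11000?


Count differing positions: . . ^ ^ ^ = 3 differences

3


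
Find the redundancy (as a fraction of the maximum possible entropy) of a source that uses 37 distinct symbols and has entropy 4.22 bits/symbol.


H_max = log2(K) = log2(37) = 5.2095 bits/symbol. Redundancy = 1 - H/H_max = 1 - 4.22/5.2095 = 1 - 0.8101 = 0.1899

0.1899


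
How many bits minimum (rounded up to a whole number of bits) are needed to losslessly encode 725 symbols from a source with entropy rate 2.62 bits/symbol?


Minimum bits >= n * H = 725 * 2.62 = 1899.5, rounded up to a whole number of bits = 1900

1900 bits


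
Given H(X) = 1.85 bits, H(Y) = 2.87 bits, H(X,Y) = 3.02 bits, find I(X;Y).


I(X;Y) = H(X) + H(Y) - H(X,Y) = 1.85 + 2.87 - 3.02 = 1.7

1.7 bits


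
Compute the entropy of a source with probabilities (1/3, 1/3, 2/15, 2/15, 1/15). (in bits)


H = -sum(p_i * log2(p_i)). Terms: -(1/3)*log2(1/3) = 0.528321; -(1/3)*log2(1/3) = 0.528321; -(2/15)*log2(2/15) = 0.387585; -(2/15)*log2(2/15) = 0.387585; -(1/15)*log2(1/15) = 0.260459. H = 0.528321 + 0.528321 + 0.387585 + 0.387585 + 0.260459 = 2.0923

2.0923 bits


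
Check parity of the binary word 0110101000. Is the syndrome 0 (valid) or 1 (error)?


Syndrome = XOR of all bits = 0 XOR 1 XOR 1 XOR 0 XOR 1 XOR 0 XOR 1 XOR 0 XOR 0 XOR 0 = 0

0


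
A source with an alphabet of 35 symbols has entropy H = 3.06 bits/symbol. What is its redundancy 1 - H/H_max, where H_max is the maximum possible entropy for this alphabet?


H_max = log2(K) = log2(35) = 5.1293 bits/symbol. Redundancy = 1 - H/H_max = 1 - 3.06/5.1293 = 1 - 0.5966 = 0.4034

0.4034


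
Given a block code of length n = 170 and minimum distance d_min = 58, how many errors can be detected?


Detection capability = d_min - 1 = 58 - 1 = 57

57 errors


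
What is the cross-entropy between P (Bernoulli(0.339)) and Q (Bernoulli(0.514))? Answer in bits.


H(P,Q) = -p*log2(q) - (1-p)*log2(1-q). -0.339*log2(0.514) = 0.325494; -0.661*log2(0.486) = 0.688082. H(P,Q) = 0.325494 + 0.688082 = 1.0136

1.0136 bits


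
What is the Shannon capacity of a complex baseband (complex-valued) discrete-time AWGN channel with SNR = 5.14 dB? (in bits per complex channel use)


SNR_linear = 10^(5.14/10) = 3.2659; C = log2(1 + SNR_linear) = log2(1 + 3.2659) = 2.0928

2.0928 bits/channel use


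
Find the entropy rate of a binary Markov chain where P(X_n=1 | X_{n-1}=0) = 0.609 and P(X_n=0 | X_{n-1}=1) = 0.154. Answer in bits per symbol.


Stationary distribution: pi_0 = p10/(p01+p10) = 0.2018, pi_1 = 0.7982. Entropy rate H' = pi_0*H(p01) + pi_1*H(p10) = 0.2018*0.9654 + 0.7982*0.6198 = 0.6895

0.6895 bits/symbol


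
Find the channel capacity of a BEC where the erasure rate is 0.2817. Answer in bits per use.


C = 1 - epsilon = 1 - 0.2817 = 0.7183

0.7183 bits


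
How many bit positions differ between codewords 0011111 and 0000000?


Count differing positions: . . ^ ^ ^ ^ ^ = 5 differences

5


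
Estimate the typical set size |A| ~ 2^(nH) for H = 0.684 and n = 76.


log2|A_typical| = nH = 76 * 0.684 = 51.984, so |A_typical| ~ 2^51.984 = 4.454e+15

4.454e+15


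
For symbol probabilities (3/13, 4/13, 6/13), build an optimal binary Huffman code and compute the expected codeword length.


Huffman construction (repeatedly merge the two least-probable nodes; each merge adds 1 bit to every symbol beneath it): 3/13 + 4/13 = 7/13; 6/13 + 7/13 = 1. Resulting codeword lengths (in the order the probabilities were given): (2, 2, 1). L_avg = sum(p_i * l_i) = 3/13*2 + 4/13*2 + 6/13*1 = 20/13 = 1.5385

1.5385 bits


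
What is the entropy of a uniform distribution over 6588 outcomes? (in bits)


H = log2(n) = log2(6588) = 12.6856

12.6856 bits


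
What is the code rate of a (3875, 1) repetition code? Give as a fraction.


Rate = k/n = 1/3875

1/3875


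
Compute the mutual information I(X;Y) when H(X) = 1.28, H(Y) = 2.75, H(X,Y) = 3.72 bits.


I(X;Y) = H(X) + H(Y) - H(X,Y) = 1.28 + 2.75 - 3.72 = 0.31

0.31 bits


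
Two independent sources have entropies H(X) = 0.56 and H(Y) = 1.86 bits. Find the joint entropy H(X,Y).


For independent variables, H(X,Y) = H(X) + H(Y) = 0.56 + 1.86 = 2.42

2.42 bits


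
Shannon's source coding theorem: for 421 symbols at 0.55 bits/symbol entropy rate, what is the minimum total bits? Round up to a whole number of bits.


Minimum bits >= n * H = 421 * 0.55 = 231.55, rounded up to a whole number of bits = 232

232 bits


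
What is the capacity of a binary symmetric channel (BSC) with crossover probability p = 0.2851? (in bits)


H(p) = -p*log2(p) - (1-p)*log2(1-p) = -0.2851*log2(0.2851) - 0.7149*log2(0.7149) = 0.516162 + 0.346145 = 0.8623. C = 1 - H(p) = 1 - 0.8623 = 0.1377

0.1377 bits


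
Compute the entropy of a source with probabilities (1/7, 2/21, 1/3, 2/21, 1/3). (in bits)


H = -sum(p_i * log2(p_i)). Terms: -(1/7)*log2(1/7) = 0.401051; -(2/21)*log2(2/21) = 0.323078; -(1/3)*log2(1/3) = 0.528321; -(2/21)*log2(2/21) = 0.323078; -(1/3)*log2(1/3) = 0.528321. H = 0.401051 + 0.323078 + 0.528321 + 0.323078 + 0.528321 = 2.1038

2.1038 bits


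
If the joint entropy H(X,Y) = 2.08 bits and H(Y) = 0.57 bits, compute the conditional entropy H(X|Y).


H(X|Y) = H(X,Y) - H(Y) = 2.08 - 0.57 = 1.51

1.51 bits


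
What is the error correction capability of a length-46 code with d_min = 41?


Correction capability = floor((d-1)/2) = floor((41-1)/2) = 20

20 errors


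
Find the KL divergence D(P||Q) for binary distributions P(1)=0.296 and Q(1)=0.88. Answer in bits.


KL = p*log2(p/q) + (1-p)*log2((1-p)/(1-q)) = 0.296*log2(0.296/0.88) + 0.704*log2(0.704/0.12) = 1.3317

1.3317 bits


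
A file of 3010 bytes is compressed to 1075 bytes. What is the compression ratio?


Ratio = original / compressed = 3010 / 1075 = 2.8

2.8


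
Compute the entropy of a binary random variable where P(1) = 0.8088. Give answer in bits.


H = -p*log2(p) - (1-p)*log2(1-p). -0.8088*log2(0.8088) = 0.247610; -0.1912*log2(0.1912) = 0.456365. H = 0.247610 + 0.456365 = 0.704

0.704 bits


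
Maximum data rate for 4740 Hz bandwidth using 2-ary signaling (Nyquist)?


Rate = 2 * B * log2(M) = 2 * 4740 * 1.0 = 9480.0

9480.0 bps


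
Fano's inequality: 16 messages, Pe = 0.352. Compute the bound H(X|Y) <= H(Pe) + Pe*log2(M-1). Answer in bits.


H(Pe) = -Pe*log2(Pe) - (1-Pe)*log2(1-Pe) = -0.352*log2(0.352) - 0.648*log2(0.648) = 0.530236 + 0.405605 = 0.9358. Pe*log2(M-1) = 0.352*log2(15) = 1.375225. Bound = H(Pe) + Pe*log2(M-1) = 0.530236 + 0.405605 + 1.375225 = 2.3111

2.3111 bits


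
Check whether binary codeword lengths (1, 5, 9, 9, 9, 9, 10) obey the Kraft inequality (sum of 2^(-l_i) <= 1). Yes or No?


Kraft sum = sum(2^(-l_i)) = 0.54, need <= 1. Result: satisfied (a binary prefix-free code with these lengths exists)

Yes


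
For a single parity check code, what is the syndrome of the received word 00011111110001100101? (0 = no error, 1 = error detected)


Syndrome = XOR of all bits = 0 XOR 0 XOR 0 XOR 1 XOR 1 XOR 1 XOR 1 XOR 1 XOR 1 XOR 1 XOR 0 XOR 0 XOR 0 XOR 1 XOR 1 XOR 0 XOR 0 XOR 1 XOR 0 XOR 1 = 1

1


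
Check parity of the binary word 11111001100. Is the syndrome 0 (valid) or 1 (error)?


Syndrome = XOR of all bits = 1 XOR 1 XOR 1 XOR 1 XOR 1 XOR 0 XOR 0 XOR 1 XOR 1 XOR 0 XOR 0 = 1

1


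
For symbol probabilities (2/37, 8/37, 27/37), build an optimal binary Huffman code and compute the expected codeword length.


Huffman construction (repeatedly merge the two least-probable nodes; each merge adds 1 bit to every symbol beneath it): 2/37 + 8/37 = 10/37; 10/37 + 27/37 = 1. Resulting codeword lengths (in the order the probabilities were given): (2, 2, 1). L_avg = sum(p_i * l_i) = 2/37*2 + 8/37*2 + 27/37*1 = 47/37 = 1.2703

1.2703 bits


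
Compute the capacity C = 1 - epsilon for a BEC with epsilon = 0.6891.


C = 1 - epsilon = 1 - 0.6891 = 0.3109

0.3109 bits


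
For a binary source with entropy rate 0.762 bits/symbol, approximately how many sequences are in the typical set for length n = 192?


log2|A_typical| = nH = 192 * 0.762 = 146.304, so |A_typical| ~ 2^146.304 = 1.101e+44

1.101e+44


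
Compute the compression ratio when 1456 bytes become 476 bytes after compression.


Ratio = original / compressed = 1456 / 476 = 3.0588

3.0588


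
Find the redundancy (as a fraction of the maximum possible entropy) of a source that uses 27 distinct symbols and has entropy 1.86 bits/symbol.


H_max = log2(K) = log2(27) = 4.7549 bits/symbol. Redundancy = 1 - H/H_max = 1 - 1.86/4.7549 = 1 - 0.3912 = 0.6088

0.6088


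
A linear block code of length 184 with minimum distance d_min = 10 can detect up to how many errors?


Detection capability = d_min - 1 = 10 - 1 = 9

9 errors


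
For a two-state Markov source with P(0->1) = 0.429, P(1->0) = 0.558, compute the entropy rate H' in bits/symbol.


Stationary distribution: pi_0 = p10/(p01+p10) = 0.5653, pi_1 = 0.4347. Entropy rate H' = pi_0*H(p01) + pi_1*H(p10) = 0.5653*0.9854 + 0.4347*0.9903 = 0.9875

0.9875 bits/symbol


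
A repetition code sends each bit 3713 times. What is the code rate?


Rate = k/n = 1/3713

1/3713


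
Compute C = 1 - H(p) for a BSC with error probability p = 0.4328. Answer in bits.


H(p) = -p*log2(p) - (1-p)*log2(1-p) = -0.4328*log2(0.4328) - 0.5672*log2(0.5672) = 0.522921 + 0.464010 = 0.9869. C = 1 - H(p) = 1 - 0.9869 = 0.0131

0.0131 bits


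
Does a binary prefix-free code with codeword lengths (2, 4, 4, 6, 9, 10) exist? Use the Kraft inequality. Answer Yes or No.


Kraft sum = sum(2^(-l_i)) = 0.3936, need <= 1. Result: satisfied (a binary prefix-free code with these lengths exists)

Yes


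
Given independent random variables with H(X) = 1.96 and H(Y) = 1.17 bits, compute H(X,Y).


For independent variables, H(X,Y) = H(X) + H(Y) = 1.96 + 1.17 = 3.13

3.13 bits


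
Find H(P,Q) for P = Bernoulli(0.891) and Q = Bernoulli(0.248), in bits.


H(P,Q) = -p*log2(q) - (1-p)*log2(1-q). -0.891*log2(0.248) = 1.792325; -0.109*log2(0.752) = 0.044820. H(P,Q) = 1.792325 + 0.044820 = 1.8371

1.8371 bits


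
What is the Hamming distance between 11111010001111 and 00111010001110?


Count differing positions: ^ ^ . . . . . . . . . . . ^ = 3 differences

3


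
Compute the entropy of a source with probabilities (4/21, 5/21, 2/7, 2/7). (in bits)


H = -sum(p_i * log2(p_i)). Terms: -(4/21)*log2(4/21) = 0.455680; -(5/21)*log2(5/21) = 0.492950; -(2/7)*log2(2/7) = 0.516387; -(2/7)*log2(2/7) = 0.516387. H = 0.455680 + 0.492950 + 0.516387 + 0.516387 = 1.9814

1.9814 bits


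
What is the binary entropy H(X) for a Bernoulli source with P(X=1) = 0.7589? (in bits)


H = -p*log2(p) - (1-p)*log2(1-p). -0.7589*log2(0.7589) = 0.302056; -0.2411*log2(0.2411) = 0.494809. H = 0.302056 + 0.494809 = 0.7969

0.7969 bits


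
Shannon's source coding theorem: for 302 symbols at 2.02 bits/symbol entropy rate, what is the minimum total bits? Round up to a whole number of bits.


Minimum bits >= n * H = 302 * 2.02 = 610.04, rounded up to a whole number of bits = 611

611 bits


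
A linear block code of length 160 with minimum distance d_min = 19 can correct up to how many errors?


Correction capability = floor((d-1)/2) = floor((19-1)/2) = 9

9 errors


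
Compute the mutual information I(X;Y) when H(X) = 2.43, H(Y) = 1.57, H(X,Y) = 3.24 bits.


I(X;Y) = H(X) + H(Y) - H(X,Y) = 2.43 + 1.57 - 3.24 = 0.76

0.76 bits


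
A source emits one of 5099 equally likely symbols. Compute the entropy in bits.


H = log2(n) = log2(5099) = 12.316

12.316 bits


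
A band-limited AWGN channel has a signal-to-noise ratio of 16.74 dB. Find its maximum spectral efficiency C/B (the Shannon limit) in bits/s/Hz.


SNR_linear = 10^(16.74/10) = 47.2063; C/B = log2(1 + SNR_linear) = log2(1 + 47.2063) = 5.5911

5.5911 bits/s/Hz


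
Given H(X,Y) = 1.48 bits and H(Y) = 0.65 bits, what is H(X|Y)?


H(X|Y) = H(X,Y) - H(Y) = 1.48 - 0.65 = 0.83

0.83 bits


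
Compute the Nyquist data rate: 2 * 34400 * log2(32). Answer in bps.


Rate = 2 * B * log2(M) = 2 * 34400 * 5.0 = 344000.0

344000.0 bps


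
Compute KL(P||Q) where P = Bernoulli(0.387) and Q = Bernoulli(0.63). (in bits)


KL = p*log2(p/q) + (1-p)*log2((1-p)/(1-q)) = 0.387*log2(0.387/0.63) + 0.613*log2(0.613/0.37) = 0.1744

0.1744 bits


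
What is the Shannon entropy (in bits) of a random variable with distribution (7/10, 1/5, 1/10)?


H = -sum(p_i * log2(p_i)). Terms: -(7/10)*log2(7/10) = 0.360201; -(1/5)*log2(1/5) = 0.464386; -(1/10)*log2(1/10) = 0.332193. H = 0.360201 + 0.464386 + 0.332193 = 1.1568

1.1568 bits


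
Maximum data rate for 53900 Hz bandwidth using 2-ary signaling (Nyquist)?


Rate = 2 * B * log2(M) = 2 * 53900 * 1.0 = 107800.0

107800.0 bps


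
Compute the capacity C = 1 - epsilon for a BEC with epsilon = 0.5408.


C = 1 - epsilon = 1 - 0.5408 = 0.4592

0.4592 bits


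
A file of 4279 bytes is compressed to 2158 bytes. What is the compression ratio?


Ratio = original / compressed = 4279 / 2158 = 1.9829

1.9829


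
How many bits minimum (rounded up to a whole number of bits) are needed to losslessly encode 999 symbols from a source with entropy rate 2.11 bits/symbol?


Minimum bits >= n * H = 999 * 2.11 = 2107.89, rounded up to a whole number of bits = 2108

2108 bits


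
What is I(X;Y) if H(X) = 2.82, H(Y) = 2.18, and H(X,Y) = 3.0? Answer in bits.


I(X;Y) = H(X) + H(Y) - H(X,Y) = 2.82 + 2.18 - 3.0 = 2.0

2.0 bits


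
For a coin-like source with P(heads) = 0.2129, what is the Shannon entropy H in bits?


H = -p*log2(p) - (1-p)*log2(1-p). -0.2129*log2(0.2129) = 0.475140; -0.7871*log2(0.7871) = 0.271850. H = 0.475140 + 0.271850 = 0.747

0.747 bits


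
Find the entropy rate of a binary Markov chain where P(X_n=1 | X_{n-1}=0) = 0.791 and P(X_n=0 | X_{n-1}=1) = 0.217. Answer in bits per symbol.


Stationary distribution: pi_0 = p10/(p01+p10) = 0.2153, pi_1 = 0.7847. Entropy rate H' = pi_0*H(p01) + pi_1*H(p10) = 0.2153*0.7396 + 0.7847*0.7547 = 0.7514

0.7514 bits/symbol


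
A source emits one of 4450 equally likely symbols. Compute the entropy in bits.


H = log2(n) = log2(4450) = 12.1196

12.1196 bits


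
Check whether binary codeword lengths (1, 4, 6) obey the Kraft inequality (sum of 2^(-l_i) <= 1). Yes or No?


Kraft sum = sum(2^(-l_i)) = 0.5781, need <= 1. Result: satisfied (a binary prefix-free code with these lengths exists)

Yes


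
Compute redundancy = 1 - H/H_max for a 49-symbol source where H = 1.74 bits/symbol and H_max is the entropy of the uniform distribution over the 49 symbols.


H_max = log2(K) = log2(49) = 5.6147 bits/symbol. Redundancy = 1 - H/H_max = 1 - 1.74/5.6147 = 1 - 0.3099 = 0.6901

0.6901


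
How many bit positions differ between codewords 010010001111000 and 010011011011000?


Count differing positions: . . . . . ^ . ^ . ^ . . . . . = 3 differences

3


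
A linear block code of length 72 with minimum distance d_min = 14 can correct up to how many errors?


Correction capability = floor((d-1)/2) = floor((14-1)/2) = 6

6 errors


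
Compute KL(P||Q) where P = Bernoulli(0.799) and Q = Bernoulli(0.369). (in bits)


KL = p*log2(p/q) + (1-p)*log2((1-p)/(1-q)) = 0.799*log2(0.799/0.369) + 0.201*log2(0.201/0.631) = 0.5588

0.5588 bits


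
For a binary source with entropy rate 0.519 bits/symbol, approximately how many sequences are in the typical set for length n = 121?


log2|A_typical| = nH = 121 * 0.519 = 62.799, so |A_typical| ~ 2^62.799 = 8.024e+18

8.024e+18


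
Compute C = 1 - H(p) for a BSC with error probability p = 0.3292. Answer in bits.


H(p) = -p*log2(p) - (1-p)*log2(1-p) = -0.3292*log2(0.3292) - 0.6708*log2(0.6708) = 0.527696 + 0.386411 = 0.9141. C = 1 - H(p) = 1 - 0.9141 = 0.0859

0.0859 bits


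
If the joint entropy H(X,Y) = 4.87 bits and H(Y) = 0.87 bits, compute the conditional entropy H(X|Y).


H(X|Y) = H(X,Y) - H(Y) = 4.87 - 0.87 = 4.0

4.0 bits


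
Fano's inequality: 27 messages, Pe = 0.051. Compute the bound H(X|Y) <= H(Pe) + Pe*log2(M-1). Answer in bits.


H(Pe) = -Pe*log2(Pe) - (1-Pe)*log2(1-Pe) = -0.051*log2(0.051) - 0.949*log2(0.949) = 0.218961 + 0.071668 = 0.2906. Pe*log2(M-1) = 0.051*log2(26) = 0.239722. Bound = H(Pe) + Pe*log2(M-1) = 0.218961 + 0.071668 + 0.239722 = 0.5304

0.5304 bits


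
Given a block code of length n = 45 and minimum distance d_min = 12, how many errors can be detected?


Detection capability = d_min - 1 = 12 - 1 = 11

11 errors


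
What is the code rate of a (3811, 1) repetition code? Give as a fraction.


Rate = k/n = 1/3811

1/3811


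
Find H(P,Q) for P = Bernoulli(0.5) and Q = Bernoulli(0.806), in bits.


H(P,Q) = -p*log2(q) - (1-p)*log2(1-q). -0.5*log2(0.806) = 0.155574; -0.5*log2(0.194) = 1.182936. H(P,Q) = 0.155574 + 1.182936 = 1.3385

1.3385 bits


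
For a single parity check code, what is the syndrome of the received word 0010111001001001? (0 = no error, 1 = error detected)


Syndrome = XOR of all bits = 0 XOR 0 XOR 1 XOR 0 XOR 1 XOR 1 XOR 1 XOR 0 XOR 0 XOR 1 XOR 0 XOR 0 XOR 1 XOR 0 XOR 0 XOR 1 = 1

1


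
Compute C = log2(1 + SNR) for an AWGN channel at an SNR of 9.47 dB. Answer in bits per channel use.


SNR_linear = 10^(9.47/10) = 8.8512; C = log2(1 + SNR_linear) = log2(1 + 8.8512) = 3.3003

3.3003 bits/channel use


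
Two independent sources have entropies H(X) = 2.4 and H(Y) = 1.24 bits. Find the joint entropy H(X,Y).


For independent variables, H(X,Y) = H(X) + H(Y) = 2.4 + 1.24 = 3.64

3.64 bits


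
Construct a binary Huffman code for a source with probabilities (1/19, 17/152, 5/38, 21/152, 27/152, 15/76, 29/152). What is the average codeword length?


Huffman construction (repeatedly merge the two least-probable nodes; each merge adds 1 bit to every symbol beneath it): 1/19 + 17/152 = 25/152; 5/38 + 21/152 = 41/152; 25/152 + 27/152 = 13/38; 29/152 + 15/76 = 59/152; 41/152 + 13/38 = 93/152; 59/152 + 93/152 = 1. Resulting codeword lengths (in the order the probabilities were given): (4, 4, 3, 3, 3, 2, 2). L_avg = sum(p_i * l_i) = 1/19*4 + 17/152*4 + 5/38*3 + 21/152*3 + 27/152*3 + 15/76*2 + 29/152*2 = 211/76 = 2.7763

2.7763 bits


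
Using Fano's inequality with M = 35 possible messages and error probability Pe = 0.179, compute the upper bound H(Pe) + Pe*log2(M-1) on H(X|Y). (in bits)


H(Pe) = -Pe*log2(Pe) - (1-Pe)*log2(1-Pe) = -0.179*log2(0.179) - 0.821*log2(0.821) = 0.444272 + 0.233612 = 0.6779. Pe*log2(M-1) = 0.179*log2(34) = 0.910656. Bound = H(Pe) + Pe*log2(M-1) = 0.444272 + 0.233612 + 0.910656 = 1.5885

1.5885 bits


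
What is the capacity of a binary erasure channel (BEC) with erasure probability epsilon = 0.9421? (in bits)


C = 1 - epsilon = 1 - 0.9421 = 0.0579

0.0579 bits


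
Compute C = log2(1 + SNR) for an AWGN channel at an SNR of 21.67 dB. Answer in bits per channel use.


SNR_linear = 10^(21.67/10) = 146.8926; C = log2(1 + SNR_linear) = log2(1 + 146.8926) = 7.2084

7.2084 bits/channel use


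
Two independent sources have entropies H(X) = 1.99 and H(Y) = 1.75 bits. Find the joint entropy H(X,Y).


For independent variables, H(X,Y) = H(X) + H(Y) = 1.99 + 1.75 = 3.74

3.74 bits


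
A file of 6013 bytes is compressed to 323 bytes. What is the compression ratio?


Ratio = original / compressed = 6013 / 323 = 18.6161

18.6161


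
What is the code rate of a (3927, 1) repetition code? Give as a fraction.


Rate = k/n = 1/3927

1/3927


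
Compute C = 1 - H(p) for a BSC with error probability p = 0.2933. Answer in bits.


H(p) = -p*log2(p) - (1-p)*log2(1-p) = -0.2933*log2(0.2933) - 0.7067*log2(0.7067) = 0.519009 + 0.353937 = 0.8729. C = 1 - H(p) = 1 - 0.8729 = 0.1271

0.1271 bits


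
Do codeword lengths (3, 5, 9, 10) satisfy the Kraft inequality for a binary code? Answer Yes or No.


Kraft sum = sum(2^(-l_i)) = 0.1592, need <= 1. Result: satisfied (a binary prefix-free code with these lengths exists)

Yes


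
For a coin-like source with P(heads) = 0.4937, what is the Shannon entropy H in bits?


H = -p*log2(p) - (1-p)*log2(1-p). -0.4937*log2(0.4937) = 0.502731; -0.5063*log2(0.5063) = 0.497154. H = 0.502731 + 0.497154 = 0.9999

0.9999 bits


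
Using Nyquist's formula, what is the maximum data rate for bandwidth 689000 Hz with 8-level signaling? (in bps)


Rate = 2 * B * log2(M) = 2 * 689000 * 3.0 = 4134000.0

4134000.0 bps


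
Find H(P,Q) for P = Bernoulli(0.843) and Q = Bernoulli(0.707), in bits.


H(P,Q) = -p*log2(q) - (1-p)*log2(1-q). -0.843*log2(0.707) = 0.421684; -0.157*log2(0.293) = 0.278051. H(P,Q) = 0.421684 + 0.278051 = 0.6997

0.6997 bits


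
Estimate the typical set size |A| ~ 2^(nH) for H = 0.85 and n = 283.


log2|A_typical| = nH = 283 * 0.85 = 240.55, so |A_typical| ~ 2^240.55 = 2.587e+72

2.587e+72


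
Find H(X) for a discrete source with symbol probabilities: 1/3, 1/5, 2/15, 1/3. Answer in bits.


H = -sum(p_i * log2(p_i)). Terms: -(1/3)*log2(1/3) = 0.528321; -(1/5)*log2(1/5) = 0.464386; -(2/15)*log2(2/15) = 0.387585; -(1/3)*log2(1/3) = 0.528321. H = 0.528321 + 0.464386 + 0.387585 + 0.528321 = 1.9086

1.9086 bits


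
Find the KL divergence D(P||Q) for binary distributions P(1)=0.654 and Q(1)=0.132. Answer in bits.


KL = p*log2(p/q) + (1-p)*log2((1-p)/(1-q)) = 0.654*log2(0.654/0.132) + 0.346*log2(0.346/0.868) = 1.0508

1.0508 bits


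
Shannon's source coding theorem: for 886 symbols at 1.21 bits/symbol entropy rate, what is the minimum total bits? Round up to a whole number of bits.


Minimum bits >= n * H = 886 * 1.21 = 1072.06, rounded up to a whole number of bits = 1073

1073 bits


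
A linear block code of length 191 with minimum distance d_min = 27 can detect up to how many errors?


Detection capability = d_min - 1 = 27 - 1 = 26

26 errors
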